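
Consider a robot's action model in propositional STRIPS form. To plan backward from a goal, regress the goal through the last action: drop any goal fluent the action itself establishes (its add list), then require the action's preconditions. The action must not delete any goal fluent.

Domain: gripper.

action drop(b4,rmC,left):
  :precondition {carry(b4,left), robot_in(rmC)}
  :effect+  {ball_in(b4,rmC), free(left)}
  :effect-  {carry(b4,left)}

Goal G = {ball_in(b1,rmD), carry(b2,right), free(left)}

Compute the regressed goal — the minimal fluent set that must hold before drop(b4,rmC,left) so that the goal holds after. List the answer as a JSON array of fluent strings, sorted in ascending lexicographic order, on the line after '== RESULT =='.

Compute (G \ add) ∪ pre:
  G ∩ del = {}  (empty — regression defined)
  G \ add = {ball_in(b1,rmD), carry(b2,right), free(left)} \ {ball_in(b4,rmC), free(left)} = {ball_in(b1,rmD), carry(b2,right)}
  ∪ pre   = {ball_in(b1,rmD), carry(b2,right)} ∪ {carry(b4,left), robot_in(rmC)}
          = {ball_in(b1,rmD), carry(b2,right), carry(b4,left), robot_in(rmC)}

== RESULT ==
["ball_in(b1,rmD)", "carry(b2,right)", "carry(b4,left)", "robot_in(rmC)"]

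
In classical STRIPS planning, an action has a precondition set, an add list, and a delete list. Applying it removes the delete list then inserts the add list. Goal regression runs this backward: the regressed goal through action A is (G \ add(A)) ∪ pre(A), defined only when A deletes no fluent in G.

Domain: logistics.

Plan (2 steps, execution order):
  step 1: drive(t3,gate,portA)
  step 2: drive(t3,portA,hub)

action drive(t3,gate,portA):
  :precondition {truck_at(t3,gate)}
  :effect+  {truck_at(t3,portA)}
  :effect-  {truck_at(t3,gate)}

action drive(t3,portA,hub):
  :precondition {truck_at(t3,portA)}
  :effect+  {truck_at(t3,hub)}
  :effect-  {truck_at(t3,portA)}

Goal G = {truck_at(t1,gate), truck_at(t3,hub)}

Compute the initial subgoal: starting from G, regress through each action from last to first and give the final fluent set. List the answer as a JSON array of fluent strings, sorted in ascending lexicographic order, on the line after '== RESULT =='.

Work backward from the goal:
  through step 2 (drive(t3,portA,hub)): drop {truck_at(t3,hub)}, keep {truck_at(t1,gate)}, require {truck_at(t3,portA)}
    → {truck_at(t1,gate), truck_at(t3,portA)}
  through step 1 (drive(t3,gate,portA)): drop {truck_at(t3,portA)}, keep {truck_at(t1,gate)}, require {truck_at(t3,gate)}
    → {truck_at(t1,gate), truck_at(t3,gate)}

== RESULT ==
["truck_at(t1,gate)", "truck_at(t3,gate)"]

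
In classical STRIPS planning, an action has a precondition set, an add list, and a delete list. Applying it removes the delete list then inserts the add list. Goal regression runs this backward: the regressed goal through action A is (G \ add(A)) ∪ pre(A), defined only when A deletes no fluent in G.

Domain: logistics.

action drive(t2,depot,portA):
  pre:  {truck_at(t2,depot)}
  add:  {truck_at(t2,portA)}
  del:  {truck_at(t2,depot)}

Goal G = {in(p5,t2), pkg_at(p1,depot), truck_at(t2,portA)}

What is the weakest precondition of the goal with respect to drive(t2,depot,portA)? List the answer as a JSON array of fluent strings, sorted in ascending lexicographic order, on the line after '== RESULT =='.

Regress:
  G ∩ del = {}  (empty — regression defined)
  G \ add = {in(p5,t2), pkg_at(p1,depot), truck_at(t2,portA)} \ {truck_at(t2,portA)} = {in(p5,t2), pkg_at(p1,depot)}
  ∪ pre   = {in(p5,t2), pkg_at(p1,depot)} ∪ {truck_at(t2,depot)}
          = {in(p5,t2), pkg_at(p1,depot), truck_at(t2,depot)}

== RESULT ==
["in(p5,t2)", "pkg_at(p1,depot)", "truck_at(t2,depot)"]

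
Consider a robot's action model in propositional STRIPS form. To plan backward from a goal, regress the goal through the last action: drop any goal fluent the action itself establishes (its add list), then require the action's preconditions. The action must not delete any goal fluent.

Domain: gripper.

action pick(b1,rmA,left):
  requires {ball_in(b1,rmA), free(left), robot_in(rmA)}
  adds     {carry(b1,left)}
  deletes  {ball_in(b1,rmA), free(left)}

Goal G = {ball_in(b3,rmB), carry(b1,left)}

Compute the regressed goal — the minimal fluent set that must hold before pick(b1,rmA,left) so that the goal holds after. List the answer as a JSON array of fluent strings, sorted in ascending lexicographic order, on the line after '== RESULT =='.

Compute (G \ add) ∪ pre:
  G ∩ del = {}  (empty — regression defined)
  G \ add = {ball_in(b3,rmB), carry(b1,left)} \ {carry(b1,left)} = {ball_in(b3,rmB)}
  ∪ pre   = {ball_in(b3,rmB)} ∪ {ball_in(b1,rmA), free(left), robot_in(rmA)}
          = {ball_in(b1,rmA), ball_in(b3,rmB), free(left), robot_in(rmA)}

== RESULT ==
["ball_in(b1,rmA)", "ball_in(b3,rmB)", "free(left)", "robot_in(rmA)"]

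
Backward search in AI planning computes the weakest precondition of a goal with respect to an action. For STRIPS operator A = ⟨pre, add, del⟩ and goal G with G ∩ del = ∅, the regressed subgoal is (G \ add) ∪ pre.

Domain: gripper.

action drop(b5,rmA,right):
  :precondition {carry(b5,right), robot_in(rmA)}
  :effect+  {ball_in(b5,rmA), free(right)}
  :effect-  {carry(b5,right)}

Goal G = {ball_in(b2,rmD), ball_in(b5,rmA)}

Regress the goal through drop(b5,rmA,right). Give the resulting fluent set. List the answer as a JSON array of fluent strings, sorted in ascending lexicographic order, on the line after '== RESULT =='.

Compute (G \ add) ∪ pre:
  G ∩ del = {}  (empty — regression defined)
  G \ add = {ball_in(b2,rmD), ball_in(b5,rmA)} \ {ball_in(b5,rmA), free(right)} = {ball_in(b2,rmD)}
  ∪ pre   = {ball_in(b2,rmD)} ∪ {carry(b5,right), robot_in(rmA)}
          = {ball_in(b2,rmD), carry(b5,right), robot_in(rmA)}

== RESULT ==
["ball_in(b2,rmD)", "carry(b5,right)", "robot_in(rmA)"]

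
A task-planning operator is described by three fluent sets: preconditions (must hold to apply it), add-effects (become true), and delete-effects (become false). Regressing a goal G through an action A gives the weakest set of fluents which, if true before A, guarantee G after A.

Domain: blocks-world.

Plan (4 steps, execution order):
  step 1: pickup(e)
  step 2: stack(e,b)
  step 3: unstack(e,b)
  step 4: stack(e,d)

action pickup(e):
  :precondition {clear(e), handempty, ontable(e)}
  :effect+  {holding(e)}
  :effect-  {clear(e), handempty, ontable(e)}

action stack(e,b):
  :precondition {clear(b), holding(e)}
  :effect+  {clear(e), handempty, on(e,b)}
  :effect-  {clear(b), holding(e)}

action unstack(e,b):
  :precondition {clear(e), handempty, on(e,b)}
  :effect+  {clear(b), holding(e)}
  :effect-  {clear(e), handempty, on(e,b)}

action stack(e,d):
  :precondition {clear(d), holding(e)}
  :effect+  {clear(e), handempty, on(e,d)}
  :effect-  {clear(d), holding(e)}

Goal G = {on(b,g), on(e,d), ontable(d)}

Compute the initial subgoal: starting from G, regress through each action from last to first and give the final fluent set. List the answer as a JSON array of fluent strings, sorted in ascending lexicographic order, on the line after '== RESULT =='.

Regress step by step:
  through step 4 (stack(e,d)): drop {on(e,d)}, keep {on(b,g), ontable(d)}, require {clear(d), holding(e)}
    → {clear(d), holding(e), on(b,g), ontable(d)}
  through step 3 (unstack(e,b)): drop {holding(e)}, keep {clear(d), on(b,g), ontable(d)}, require {clear(e), handempty, on(e,b)}
    → {clear(d), clear(e), handempty, on(b,g), on(e,b), ontable(d)}
  through step 2 (stack(e,b)): drop {clear(e), handempty, on(e,b)}, keep {clear(d), on(b,g), ontable(d)}, require {clear(b), holding(e)}
    → {clear(b), clear(d), holding(e), on(b,g), ontable(d)}
  through step 1 (pickup(e)): drop {holding(e)}, keep {clear(b), clear(d), on(b,g), ontable(d)}, require {clear(e), handempty, ontable(e)}
    → {clear(b), clear(d), clear(e), handempty, on(b,g), ontable(d), ontable(e)}

== RESULT ==
["clear(b)", "clear(d)", "clear(e)", "handempty", "on(b,g)", "ontable(d)", "ontable(e)"]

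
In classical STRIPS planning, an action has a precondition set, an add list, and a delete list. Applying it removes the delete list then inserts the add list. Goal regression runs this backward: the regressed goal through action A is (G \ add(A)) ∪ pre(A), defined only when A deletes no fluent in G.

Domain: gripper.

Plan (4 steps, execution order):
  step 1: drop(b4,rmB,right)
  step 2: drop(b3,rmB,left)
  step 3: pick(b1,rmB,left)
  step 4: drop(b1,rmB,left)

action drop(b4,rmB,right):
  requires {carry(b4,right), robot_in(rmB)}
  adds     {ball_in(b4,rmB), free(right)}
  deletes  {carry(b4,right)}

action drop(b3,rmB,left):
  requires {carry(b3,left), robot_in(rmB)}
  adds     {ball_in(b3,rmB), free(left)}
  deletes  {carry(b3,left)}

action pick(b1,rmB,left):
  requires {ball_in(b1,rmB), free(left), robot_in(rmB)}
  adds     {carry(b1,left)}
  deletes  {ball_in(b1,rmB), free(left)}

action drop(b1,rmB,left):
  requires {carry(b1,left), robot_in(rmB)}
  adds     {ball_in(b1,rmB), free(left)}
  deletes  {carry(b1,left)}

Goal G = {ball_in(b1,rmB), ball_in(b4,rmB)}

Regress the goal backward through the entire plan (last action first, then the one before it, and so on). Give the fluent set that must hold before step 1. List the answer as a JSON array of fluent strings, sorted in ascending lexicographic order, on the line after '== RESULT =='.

Work backward from the goal:
  through step 4 (drop(b1,rmB,left)): drop {ball_in(b1,rmB)}, keep {ball_in(b4,rmB)}, require {carry(b1,left), robot_in(rmB)}
    → {ball_in(b4,rmB), carry(b1,left), robot_in(rmB)}
  through step 3 (pick(b1,rmB,left)): drop {carry(b1,left)}, keep {ball_in(b4,rmB), robot_in(rmB)}, require {ball_in(b1,rmB), free(left), robot_in(rmB)}
    → {ball_in(b1,rmB), ball_in(b4,rmB), free(left), robot_in(rmB)}
  through step 2 (drop(b3,rmB,left)): drop {free(left)}, keep {ball_in(b1,rmB), ball_in(b4,rmB), robot_in(rmB)}, require {carry(b3,left), robot_in(rmB)}
    → {ball_in(b1,rmB), ball_in(b4,rmB), carry(b3,left), robot_in(rmB)}
  through step 1 (drop(b4,rmB,right)): drop {ball_in(b4,rmB)}, keep {ball_in(b1,rmB), carry(b3,left), robot_in(rmB)}, require {carry(b4,right), robot_in(rmB)}
    → {ball_in(b1,rmB), carry(b3,left), carry(b4,right), robot_in(rmB)}

== RESULT ==
["ball_in(b1,rmB)", "carry(b3,left)", "carry(b4,right)", "robot_in(rmB)"]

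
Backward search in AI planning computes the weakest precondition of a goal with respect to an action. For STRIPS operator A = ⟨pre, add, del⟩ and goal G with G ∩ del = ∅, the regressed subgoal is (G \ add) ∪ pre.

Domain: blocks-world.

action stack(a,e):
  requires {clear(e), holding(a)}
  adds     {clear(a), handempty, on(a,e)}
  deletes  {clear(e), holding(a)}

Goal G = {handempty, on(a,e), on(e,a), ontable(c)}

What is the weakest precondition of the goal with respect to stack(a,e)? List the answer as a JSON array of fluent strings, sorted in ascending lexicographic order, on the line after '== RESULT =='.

Compute (G \ add) ∪ pre:
  G ∩ del = {}  (empty — regression defined)
  G \ add = {handempty, on(a,e), on(e,a), ontable(c)} \ {clear(a), handempty, on(a,e)} = {on(e,a), ontable(c)}
  ∪ pre   = {on(e,a), ontable(c)} ∪ {clear(e), holding(a)}
          = {clear(e), holding(a), on(e,a), ontable(c)}

== RESULT ==
["clear(e)", "holding(a)", "on(e,a)", "ontable(c)"]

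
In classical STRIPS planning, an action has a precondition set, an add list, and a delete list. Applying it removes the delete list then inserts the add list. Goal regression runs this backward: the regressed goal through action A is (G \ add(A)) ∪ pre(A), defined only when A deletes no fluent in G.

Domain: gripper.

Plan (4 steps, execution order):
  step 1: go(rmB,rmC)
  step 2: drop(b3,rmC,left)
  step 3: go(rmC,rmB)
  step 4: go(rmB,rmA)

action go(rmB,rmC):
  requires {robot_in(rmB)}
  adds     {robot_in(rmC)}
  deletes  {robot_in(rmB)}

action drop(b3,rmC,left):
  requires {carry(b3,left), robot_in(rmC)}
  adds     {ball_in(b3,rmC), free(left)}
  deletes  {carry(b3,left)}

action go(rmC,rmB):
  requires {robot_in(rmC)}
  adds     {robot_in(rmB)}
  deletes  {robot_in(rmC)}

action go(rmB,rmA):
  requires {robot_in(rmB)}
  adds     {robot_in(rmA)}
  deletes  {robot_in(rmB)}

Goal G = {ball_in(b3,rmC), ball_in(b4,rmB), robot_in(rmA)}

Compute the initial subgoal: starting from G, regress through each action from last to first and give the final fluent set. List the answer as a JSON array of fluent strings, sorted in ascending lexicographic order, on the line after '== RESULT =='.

Work backward from the goal:
  through step 4 (go(rmB,rmA)): drop {robot_in(rmA)}, keep {ball_in(b3,rmC), ball_in(b4,rmB)}, require {robot_in(rmB)}
    → {ball_in(b3,rmC), ball_in(b4,rmB), robot_in(rmB)}
  through step 3 (go(rmC,rmB)): drop {robot_in(rmB)}, keep {ball_in(b3,rmC), ball_in(b4,rmB)}, require {robot_in(rmC)}
    → {ball_in(b3,rmC), ball_in(b4,rmB), robot_in(rmC)}
  through step 2 (drop(b3,rmC,left)): drop {ball_in(b3,rmC)}, keep {ball_in(b4,rmB), robot_in(rmC)}, require {carry(b3,left), robot_in(rmC)}
    → {ball_in(b4,rmB), carry(b3,left), robot_in(rmC)}
  through step 1 (go(rmB,rmC)): drop {robot_in(rmC)}, keep {ball_in(b4,rmB), carry(b3,left)}, require {robot_in(rmB)}
    → {ball_in(b4,rmB), carry(b3,left), robot_in(rmB)}

== RESULT ==
["ball_in(b4,rmB)", "carry(b3,left)", "robot_in(rmB)"]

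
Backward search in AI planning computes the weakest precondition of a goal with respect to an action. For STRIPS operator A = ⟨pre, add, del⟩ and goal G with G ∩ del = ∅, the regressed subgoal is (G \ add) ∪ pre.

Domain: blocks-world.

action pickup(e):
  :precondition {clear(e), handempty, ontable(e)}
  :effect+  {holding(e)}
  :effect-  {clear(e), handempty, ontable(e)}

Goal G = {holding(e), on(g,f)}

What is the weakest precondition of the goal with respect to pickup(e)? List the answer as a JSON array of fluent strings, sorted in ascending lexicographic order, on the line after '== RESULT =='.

Compute (G \ add) ∪ pre:
  G ∩ del = {}  (empty — regression defined)
  G \ add = {holding(e), on(g,f)} \ {holding(e)} = {on(g,f)}
  ∪ pre   = {on(g,f)} ∪ {clear(e), handempty, ontable(e)}
          = {clear(e), handempty, on(g,f), ontable(e)}

== RESULT ==
["clear(e)", "handempty", "on(g,f)", "ontable(e)"]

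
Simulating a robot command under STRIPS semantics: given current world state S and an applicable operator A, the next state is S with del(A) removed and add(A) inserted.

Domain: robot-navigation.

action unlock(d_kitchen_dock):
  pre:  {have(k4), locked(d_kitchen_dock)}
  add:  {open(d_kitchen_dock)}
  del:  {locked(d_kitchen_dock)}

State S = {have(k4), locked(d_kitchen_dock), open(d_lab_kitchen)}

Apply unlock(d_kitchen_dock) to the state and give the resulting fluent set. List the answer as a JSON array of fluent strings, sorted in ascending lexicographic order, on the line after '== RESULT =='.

Progress:
  pre ⊆ S: {have(k4), locked(d_kitchen_dock)} ⊆ S  — applicable
  S \ del = {have(k4), open(d_lab_kitchen)}
  ∪ add   = {have(k4), open(d_kitchen_dock), open(d_lab_kitchen)}

== RESULT ==
["have(k4)", "open(d_kitchen_dock)", "open(d_lab_kitchen)"]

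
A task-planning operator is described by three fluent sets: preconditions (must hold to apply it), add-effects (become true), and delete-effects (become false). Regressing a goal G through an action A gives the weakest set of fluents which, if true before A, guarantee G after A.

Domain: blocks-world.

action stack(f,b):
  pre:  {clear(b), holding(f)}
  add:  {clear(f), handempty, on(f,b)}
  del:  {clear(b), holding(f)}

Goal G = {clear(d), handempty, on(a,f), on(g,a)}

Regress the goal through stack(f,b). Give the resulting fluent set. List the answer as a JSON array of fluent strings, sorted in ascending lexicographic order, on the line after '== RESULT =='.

Compute (G \ add) ∪ pre:
  G ∩ del = {}  (empty — regression defined)
  G \ add = {clear(d), handempty, on(a,f), on(g,a)} \ {clear(f), handempty, on(f,b)} = {clear(d), on(a,f), on(g,a)}
  ∪ pre   = {clear(d), on(a,f), on(g,a)} ∪ {clear(b), holding(f)}
          = {clear(b), clear(d), holding(f), on(a,f), on(g,a)}

== RESULT ==
["clear(b)", "clear(d)", "holding(f)", "on(a,f)", "on(g,a)"]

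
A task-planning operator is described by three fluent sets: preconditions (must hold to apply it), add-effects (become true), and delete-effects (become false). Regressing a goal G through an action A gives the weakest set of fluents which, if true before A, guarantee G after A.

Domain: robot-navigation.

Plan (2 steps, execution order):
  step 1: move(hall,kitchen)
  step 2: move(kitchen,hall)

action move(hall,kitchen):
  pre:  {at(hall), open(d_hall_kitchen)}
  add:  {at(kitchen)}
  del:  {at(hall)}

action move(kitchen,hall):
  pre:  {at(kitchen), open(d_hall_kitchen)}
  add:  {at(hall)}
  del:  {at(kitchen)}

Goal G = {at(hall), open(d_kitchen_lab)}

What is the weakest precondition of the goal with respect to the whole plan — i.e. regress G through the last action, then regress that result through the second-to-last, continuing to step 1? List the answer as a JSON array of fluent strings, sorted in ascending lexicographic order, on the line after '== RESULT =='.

Regress step by step:
  through step 2 (move(kitchen,hall)): drop {at(hall)}, keep {open(d_kitchen_lab)}, require {at(kitchen), open(d_hall_kitchen)}
    → {at(kitchen), open(d_hall_kitchen), open(d_kitchen_lab)}
  through step 1 (move(hall,kitchen)): drop {at(kitchen)}, keep {open(d_hall_kitchen), open(d_kitchen_lab)}, require {at(hall), open(d_hall_kitchen)}
    → {at(hall), open(d_hall_kitchen), open(d_kitchen_lab)}

== RESULT ==
["at(hall)", "open(d_hall_kitchen)", "open(d_kitchen_lab)"]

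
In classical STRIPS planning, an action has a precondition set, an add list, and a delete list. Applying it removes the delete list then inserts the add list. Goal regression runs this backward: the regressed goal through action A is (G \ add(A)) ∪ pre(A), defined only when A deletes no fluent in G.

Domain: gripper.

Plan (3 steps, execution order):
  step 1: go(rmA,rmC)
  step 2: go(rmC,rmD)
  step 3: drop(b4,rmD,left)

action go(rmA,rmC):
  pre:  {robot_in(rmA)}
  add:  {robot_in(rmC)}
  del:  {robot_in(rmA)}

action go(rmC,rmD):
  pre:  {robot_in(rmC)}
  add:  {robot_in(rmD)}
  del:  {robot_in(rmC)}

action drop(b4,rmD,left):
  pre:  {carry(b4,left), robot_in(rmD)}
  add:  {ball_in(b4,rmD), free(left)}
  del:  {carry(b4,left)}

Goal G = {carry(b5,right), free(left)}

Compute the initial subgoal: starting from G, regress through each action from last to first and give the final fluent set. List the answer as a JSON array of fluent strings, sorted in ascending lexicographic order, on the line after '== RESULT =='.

Work backward from the goal:
  through step 3 (drop(b4,rmD,left)): drop {free(left)}, keep {carry(b5,right)}, require {carry(b4,left), robot_in(rmD)}
    → {carry(b4,left), carry(b5,right), robot_in(rmD)}
  through step 2 (go(rmC,rmD)): drop {robot_in(rmD)}, keep {carry(b4,left), carry(b5,right)}, require {robot_in(rmC)}
    → {carry(b4,left), carry(b5,right), robot_in(rmC)}
  through step 1 (go(rmA,rmC)): drop {robot_in(rmC)}, keep {carry(b4,left), carry(b5,right)}, require {robot_in(rmA)}
    → {carry(b4,left), carry(b5,right), robot_in(rmA)}

== RESULT ==
["carry(b4,left)", "carry(b5,right)", "robot_in(rmA)"]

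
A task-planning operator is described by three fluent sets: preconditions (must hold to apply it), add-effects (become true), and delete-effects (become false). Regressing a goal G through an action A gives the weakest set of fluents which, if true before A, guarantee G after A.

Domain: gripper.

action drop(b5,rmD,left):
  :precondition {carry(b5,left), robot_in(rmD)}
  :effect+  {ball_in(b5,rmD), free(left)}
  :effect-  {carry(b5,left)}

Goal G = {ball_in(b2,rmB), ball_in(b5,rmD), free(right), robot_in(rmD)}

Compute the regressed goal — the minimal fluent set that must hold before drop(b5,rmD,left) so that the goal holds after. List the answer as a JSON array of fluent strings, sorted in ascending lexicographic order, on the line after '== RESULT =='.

Regress:
  G ∩ del = {}  (empty — regression defined)
  G \ add = {ball_in(b2,rmB), ball_in(b5,rmD), free(right), robot_in(rmD)} \ {ball_in(b5,rmD), free(left)} = {ball_in(b2,rmB), free(right), robot_in(rmD)}
  ∪ pre   = {ball_in(b2,rmB), free(right), robot_in(rmD)} ∪ {carry(b5,left), robot_in(rmD)}
          = {ball_in(b2,rmB), carry(b5,left), free(right), robot_in(rmD)}

== RESULT ==
["ball_in(b2,rmB)", "carry(b5,left)", "free(right)", "robot_in(rmD)"]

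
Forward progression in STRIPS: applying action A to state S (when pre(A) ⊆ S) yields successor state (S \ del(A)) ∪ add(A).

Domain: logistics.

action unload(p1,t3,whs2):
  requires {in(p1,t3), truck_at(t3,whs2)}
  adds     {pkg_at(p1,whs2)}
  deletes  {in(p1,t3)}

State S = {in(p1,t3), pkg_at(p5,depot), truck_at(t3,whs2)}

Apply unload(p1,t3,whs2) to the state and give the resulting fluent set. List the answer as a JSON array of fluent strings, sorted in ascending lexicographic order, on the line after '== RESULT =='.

Progress:
  pre ⊆ S: {in(p1,t3), truck_at(t3,whs2)} ⊆ S  — applicable
  S \ del = {pkg_at(p5,depot), truck_at(t3,whs2)}
  ∪ add   = {pkg_at(p1,whs2), pkg_at(p5,depot), truck_at(t3,whs2)}

== RESULT ==
["pkg_at(p1,whs2)", "pkg_at(p5,depot)", "truck_at(t3,whs2)"]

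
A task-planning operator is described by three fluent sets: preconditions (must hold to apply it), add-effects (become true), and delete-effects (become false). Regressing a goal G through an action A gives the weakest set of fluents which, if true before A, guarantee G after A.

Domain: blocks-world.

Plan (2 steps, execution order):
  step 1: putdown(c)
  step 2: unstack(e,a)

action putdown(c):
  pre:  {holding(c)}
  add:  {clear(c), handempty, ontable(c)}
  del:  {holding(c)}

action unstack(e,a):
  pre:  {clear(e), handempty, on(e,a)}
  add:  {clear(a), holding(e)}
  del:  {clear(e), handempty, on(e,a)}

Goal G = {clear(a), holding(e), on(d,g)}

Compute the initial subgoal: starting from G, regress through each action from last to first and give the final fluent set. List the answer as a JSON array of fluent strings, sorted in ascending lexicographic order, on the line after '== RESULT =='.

Work backward from the goal:
  through step 2 (unstack(e,a)): drop {clear(a), holding(e)}, keep {on(d,g)}, require {clear(e), handempty, on(e,a)}
    → {clear(e), handempty, on(d,g), on(e,a)}
  through step 1 (putdown(c)): drop {handempty}, keep {clear(e), on(d,g), on(e,a)}, require {holding(c)}
    → {clear(e), holding(c), on(d,g), on(e,a)}

== RESULT ==
["clear(e)", "holding(c)", "on(d,g)", "on(e,a)"]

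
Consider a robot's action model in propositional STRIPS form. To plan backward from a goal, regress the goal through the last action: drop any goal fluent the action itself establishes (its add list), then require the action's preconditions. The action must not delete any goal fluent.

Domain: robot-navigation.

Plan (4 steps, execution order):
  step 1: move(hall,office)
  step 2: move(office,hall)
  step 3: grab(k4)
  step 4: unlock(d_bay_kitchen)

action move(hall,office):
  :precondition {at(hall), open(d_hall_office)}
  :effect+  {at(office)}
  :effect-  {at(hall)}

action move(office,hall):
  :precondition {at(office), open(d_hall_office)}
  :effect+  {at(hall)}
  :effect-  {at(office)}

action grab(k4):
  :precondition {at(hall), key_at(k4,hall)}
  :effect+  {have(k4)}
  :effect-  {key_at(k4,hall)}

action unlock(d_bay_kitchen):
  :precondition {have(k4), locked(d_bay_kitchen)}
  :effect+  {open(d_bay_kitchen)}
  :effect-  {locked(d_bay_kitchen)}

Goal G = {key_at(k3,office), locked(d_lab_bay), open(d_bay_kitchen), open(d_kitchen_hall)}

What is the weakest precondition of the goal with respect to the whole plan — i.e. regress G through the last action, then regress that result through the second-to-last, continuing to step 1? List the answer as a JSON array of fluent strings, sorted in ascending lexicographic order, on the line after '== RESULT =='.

Regress step by step:
  through step 4 (unlock(d_bay_kitchen)): drop {open(d_bay_kitchen)}, keep {key_at(k3,office), locked(d_lab_bay), open(d_kitchen_hall)}, require {have(k4), locked(d_bay_kitchen)}
    → {have(k4), key_at(k3,office), locked(d_bay_kitchen), locked(d_lab_bay), open(d_kitchen_hall)}
  through step 3 (grab(k4)): drop {have(k4)}, keep {key_at(k3,office), locked(d_bay_kitchen), locked(d_lab_bay), open(d_kitchen_hall)}, require {at(hall), key_at(k4,hall)}
    → {at(hall), key_at(k3,office), key_at(k4,hall), locked(d_bay_kitchen), locked(d_lab_bay), open(d_kitchen_hall)}
  through step 2 (move(office,hall)): drop {at(hall)}, keep {key_at(k3,office), key_at(k4,hall), locked(d_bay_kitchen), locked(d_lab_bay), open(d_kitchen_hall)}, require {at(office), open(d_hall_office)}
    → {at(office), key_at(k3,office), key_at(k4,hall), locked(d_bay_kitchen), locked(d_lab_bay), open(d_hall_office), open(d_kitchen_hall)}
  through step 1 (move(hall,office)): drop {at(office)}, keep {key_at(k3,office), key_at(k4,hall), locked(d_bay_kitchen), locked(d_lab_bay), open(d_hall_office), open(d_kitchen_hall)}, require {at(hall), open(d_hall_office)}
    → {at(hall), key_at(k3,office), key_at(k4,hall), locked(d_bay_kitchen), locked(d_lab_bay), open(d_hall_office), open(d_kitchen_hall)}

== RESULT ==
["at(hall)", "key_at(k3,office)", "key_at(k4,hall)", "locked(d_bay_kitchen)", "locked(d_lab_bay)", "open(d_hall_office)", "open(d_kitchen_hall)"]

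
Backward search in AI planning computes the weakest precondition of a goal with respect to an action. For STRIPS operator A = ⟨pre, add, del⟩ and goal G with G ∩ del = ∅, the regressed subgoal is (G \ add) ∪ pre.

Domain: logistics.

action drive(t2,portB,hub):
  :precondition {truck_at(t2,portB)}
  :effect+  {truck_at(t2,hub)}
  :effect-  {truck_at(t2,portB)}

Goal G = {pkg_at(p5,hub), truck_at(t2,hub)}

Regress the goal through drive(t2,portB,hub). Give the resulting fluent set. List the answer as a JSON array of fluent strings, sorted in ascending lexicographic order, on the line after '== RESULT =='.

Regress:
  G ∩ del = {}  (empty — regression defined)
  G \ add = {pkg_at(p5,hub), truck_at(t2,hub)} \ {truck_at(t2,hub)} = {pkg_at(p5,hub)}
  ∪ pre   = {pkg_at(p5,hub)} ∪ {truck_at(t2,portB)}
          = {pkg_at(p5,hub), truck_at(t2,portB)}

== RESULT ==
["pkg_at(p5,hub)", "truck_at(t2,portB)"]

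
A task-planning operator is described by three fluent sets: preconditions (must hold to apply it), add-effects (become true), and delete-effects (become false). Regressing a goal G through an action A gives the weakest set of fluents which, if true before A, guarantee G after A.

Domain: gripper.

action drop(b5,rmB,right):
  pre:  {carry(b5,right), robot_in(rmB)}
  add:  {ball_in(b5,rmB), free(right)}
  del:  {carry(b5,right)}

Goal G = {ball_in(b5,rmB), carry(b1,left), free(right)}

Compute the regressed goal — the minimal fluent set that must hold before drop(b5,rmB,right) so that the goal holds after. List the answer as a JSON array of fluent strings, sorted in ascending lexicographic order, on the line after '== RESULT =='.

Compute (G \ add) ∪ pre:
  G ∩ del = {}  (empty — regression defined)
  G \ add = {ball_in(b5,rmB), carry(b1,left), free(right)} \ {ball_in(b5,rmB), free(right)} = {carry(b1,left)}
  ∪ pre   = {carry(b1,left)} ∪ {carry(b5,right), robot_in(rmB)}
          = {carry(b1,left), carry(b5,right), robot_in(rmB)}

== RESULT ==
["carry(b1,left)", "carry(b5,right)", "robot_in(rmB)"]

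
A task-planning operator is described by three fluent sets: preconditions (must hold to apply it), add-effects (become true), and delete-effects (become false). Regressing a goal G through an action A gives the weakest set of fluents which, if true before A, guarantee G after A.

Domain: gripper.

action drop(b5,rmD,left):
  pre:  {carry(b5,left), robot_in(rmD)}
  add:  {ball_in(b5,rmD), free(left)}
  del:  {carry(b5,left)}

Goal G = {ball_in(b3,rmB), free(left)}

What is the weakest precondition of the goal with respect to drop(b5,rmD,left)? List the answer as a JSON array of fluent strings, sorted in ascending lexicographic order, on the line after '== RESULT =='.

Compute (G \ add) ∪ pre:
  G ∩ del = {}  (empty — regression defined)
  G \ add = {ball_in(b3,rmB), free(left)} \ {ball_in(b5,rmD), free(left)} = {ball_in(b3,rmB)}
  ∪ pre   = {ball_in(b3,rmB)} ∪ {carry(b5,left), robot_in(rmD)}
          = {ball_in(b3,rmB), carry(b5,left), robot_in(rmD)}

== RESULT ==
["ball_in(b3,rmB)", "carry(b5,left)", "robot_in(rmD)"]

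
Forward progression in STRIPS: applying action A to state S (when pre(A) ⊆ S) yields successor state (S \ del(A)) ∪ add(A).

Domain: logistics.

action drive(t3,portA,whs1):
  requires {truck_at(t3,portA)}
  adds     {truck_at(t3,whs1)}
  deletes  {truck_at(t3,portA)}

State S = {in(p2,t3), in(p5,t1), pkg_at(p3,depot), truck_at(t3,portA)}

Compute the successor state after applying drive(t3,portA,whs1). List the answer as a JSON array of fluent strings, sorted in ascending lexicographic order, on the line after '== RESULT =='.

Progress:
  pre ⊆ S: {truck_at(t3,portA)} ⊆ S  — applicable
  S \ del = {in(p2,t3), in(p5,t1), pkg_at(p3,depot)}
  ∪ add   = {in(p2,t3), in(p5,t1), pkg_at(p3,depot), truck_at(t3,whs1)}

== RESULT ==
["in(p2,t3)", "in(p5,t1)", "pkg_at(p3,depot)", "truck_at(t3,whs1)"]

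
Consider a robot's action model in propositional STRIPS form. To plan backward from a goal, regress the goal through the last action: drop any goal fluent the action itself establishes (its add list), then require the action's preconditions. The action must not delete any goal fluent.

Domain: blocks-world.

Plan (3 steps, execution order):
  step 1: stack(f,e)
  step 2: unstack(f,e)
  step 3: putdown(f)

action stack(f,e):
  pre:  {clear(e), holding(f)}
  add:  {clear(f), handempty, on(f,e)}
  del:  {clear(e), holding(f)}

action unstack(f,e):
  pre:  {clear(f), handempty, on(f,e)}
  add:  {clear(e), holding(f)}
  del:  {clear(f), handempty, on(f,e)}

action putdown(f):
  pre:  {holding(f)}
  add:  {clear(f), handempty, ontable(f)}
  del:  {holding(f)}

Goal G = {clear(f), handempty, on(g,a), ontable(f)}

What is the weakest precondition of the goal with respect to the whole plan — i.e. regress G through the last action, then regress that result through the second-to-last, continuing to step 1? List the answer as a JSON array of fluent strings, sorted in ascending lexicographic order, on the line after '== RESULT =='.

Work backward from the goal:
  through step 3 (putdown(f)): drop {clear(f), handempty, ontable(f)}, keep {on(g,a)}, require {holding(f)}
    → {holding(f), on(g,a)}
  through step 2 (unstack(f,e)): drop {holding(f)}, keep {on(g,a)}, require {clear(f), handempty, on(f,e)}
    → {clear(f), handempty, on(f,e), on(g,a)}
  through step 1 (stack(f,e)): drop {clear(f), handempty, on(f,e)}, keep {on(g,a)}, require {clear(e), holding(f)}
    → {clear(e), holding(f), on(g,a)}

== RESULT ==
["clear(e)", "holding(f)", "on(g,a)"]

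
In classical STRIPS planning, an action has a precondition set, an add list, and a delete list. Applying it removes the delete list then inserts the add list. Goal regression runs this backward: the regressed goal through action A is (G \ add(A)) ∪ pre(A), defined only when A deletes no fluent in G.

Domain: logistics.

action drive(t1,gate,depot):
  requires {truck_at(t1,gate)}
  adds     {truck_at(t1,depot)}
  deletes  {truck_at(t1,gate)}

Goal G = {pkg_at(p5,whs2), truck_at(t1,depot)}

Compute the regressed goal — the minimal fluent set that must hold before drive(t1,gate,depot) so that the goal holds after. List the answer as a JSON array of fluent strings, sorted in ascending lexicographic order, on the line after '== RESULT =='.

Regress:
  G ∩ del = {}  (empty — regression defined)
  G \ add = {pkg_at(p5,whs2), truck_at(t1,depot)} \ {truck_at(t1,depot)} = {pkg_at(p5,whs2)}
  ∪ pre   = {pkg_at(p5,whs2)} ∪ {truck_at(t1,gate)}
          = {pkg_at(p5,whs2), truck_at(t1,gate)}

== RESULT ==
["pkg_at(p5,whs2)", "truck_at(t1,gate)"]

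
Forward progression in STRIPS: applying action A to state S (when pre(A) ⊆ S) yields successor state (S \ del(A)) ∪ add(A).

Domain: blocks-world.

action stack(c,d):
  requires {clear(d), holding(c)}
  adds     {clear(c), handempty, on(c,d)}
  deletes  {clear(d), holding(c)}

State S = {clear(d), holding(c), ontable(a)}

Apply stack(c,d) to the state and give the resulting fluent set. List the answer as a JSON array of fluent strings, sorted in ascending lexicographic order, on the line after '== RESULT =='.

Compute (S \ del) ∪ add:
  pre ⊆ S: {clear(d), holding(c)} ⊆ S  — applicable
  S \ del = {ontable(a)}
  ∪ add   = {clear(c), handempty, on(c,d), ontable(a)}

== RESULT ==
["clear(c)", "handempty", "on(c,d)", "ontable(a)"]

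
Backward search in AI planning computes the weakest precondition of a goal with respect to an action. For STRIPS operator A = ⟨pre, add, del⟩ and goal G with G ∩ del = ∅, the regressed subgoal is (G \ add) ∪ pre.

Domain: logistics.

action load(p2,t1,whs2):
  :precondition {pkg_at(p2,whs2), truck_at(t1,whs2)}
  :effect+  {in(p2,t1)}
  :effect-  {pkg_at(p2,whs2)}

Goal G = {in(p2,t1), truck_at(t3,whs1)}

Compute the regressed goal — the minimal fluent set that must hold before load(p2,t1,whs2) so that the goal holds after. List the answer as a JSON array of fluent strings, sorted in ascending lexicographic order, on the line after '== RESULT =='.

Compute (G \ add) ∪ pre:
  G ∩ del = {}  (empty — regression defined)
  G \ add = {in(p2,t1), truck_at(t3,whs1)} \ {in(p2,t1)} = {truck_at(t3,whs1)}
  ∪ pre   = {truck_at(t3,whs1)} ∪ {pkg_at(p2,whs2), truck_at(t1,whs2)}
          = {pkg_at(p2,whs2), truck_at(t1,whs2), truck_at(t3,whs1)}

== RESULT ==
["pkg_at(p2,whs2)", "truck_at(t1,whs2)", "truck_at(t3,whs1)"]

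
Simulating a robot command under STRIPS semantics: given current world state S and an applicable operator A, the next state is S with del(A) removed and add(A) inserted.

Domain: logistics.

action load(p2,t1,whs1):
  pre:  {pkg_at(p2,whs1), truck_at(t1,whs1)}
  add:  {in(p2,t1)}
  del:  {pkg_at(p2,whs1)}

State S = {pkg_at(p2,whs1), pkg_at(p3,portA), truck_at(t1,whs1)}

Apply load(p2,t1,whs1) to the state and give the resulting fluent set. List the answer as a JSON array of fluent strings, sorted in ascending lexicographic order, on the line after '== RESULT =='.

Progress:
  pre ⊆ S: {pkg_at(p2,whs1), truck_at(t1,whs1)} ⊆ S  — applicable
  S \ del = {pkg_at(p3,portA), truck_at(t1,whs1)}
  ∪ add   = {in(p2,t1), pkg_at(p3,portA), truck_at(t1,whs1)}

== RESULT ==
["in(p2,t1)", "pkg_at(p3,portA)", "truck_at(t1,whs1)"]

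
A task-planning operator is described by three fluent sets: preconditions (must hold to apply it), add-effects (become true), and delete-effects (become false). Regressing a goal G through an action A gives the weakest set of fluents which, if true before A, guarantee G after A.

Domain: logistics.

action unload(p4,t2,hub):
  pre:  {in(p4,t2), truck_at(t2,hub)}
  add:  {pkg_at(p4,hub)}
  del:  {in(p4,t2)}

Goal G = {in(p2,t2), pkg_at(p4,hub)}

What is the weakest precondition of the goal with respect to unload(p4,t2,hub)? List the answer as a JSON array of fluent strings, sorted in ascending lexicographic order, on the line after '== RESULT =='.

Compute (G \ add) ∪ pre:
  G ∩ del = {}  (empty — regression defined)
  G \ add = {in(p2,t2), pkg_at(p4,hub)} \ {pkg_at(p4,hub)} = {in(p2,t2)}
  ∪ pre   = {in(p2,t2)} ∪ {in(p4,t2), truck_at(t2,hub)}
          = {in(p2,t2), in(p4,t2), truck_at(t2,hub)}

== RESULT ==
["in(p2,t2)", "in(p4,t2)", "truck_at(t2,hub)"]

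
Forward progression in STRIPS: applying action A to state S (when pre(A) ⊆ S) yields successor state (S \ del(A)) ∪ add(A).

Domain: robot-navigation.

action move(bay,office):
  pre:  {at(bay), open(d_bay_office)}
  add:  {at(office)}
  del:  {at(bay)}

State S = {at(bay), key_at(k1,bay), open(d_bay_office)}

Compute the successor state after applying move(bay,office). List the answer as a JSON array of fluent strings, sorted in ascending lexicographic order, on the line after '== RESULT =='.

Progress:
  pre ⊆ S: {at(bay), open(d_bay_office)} ⊆ S  — applicable
  S \ del = {key_at(k1,bay), open(d_bay_office)}
  ∪ add   = {at(office), key_at(k1,bay), open(d_bay_office)}

== RESULT ==
["at(office)", "key_at(k1,bay)", "open(d_bay_office)"]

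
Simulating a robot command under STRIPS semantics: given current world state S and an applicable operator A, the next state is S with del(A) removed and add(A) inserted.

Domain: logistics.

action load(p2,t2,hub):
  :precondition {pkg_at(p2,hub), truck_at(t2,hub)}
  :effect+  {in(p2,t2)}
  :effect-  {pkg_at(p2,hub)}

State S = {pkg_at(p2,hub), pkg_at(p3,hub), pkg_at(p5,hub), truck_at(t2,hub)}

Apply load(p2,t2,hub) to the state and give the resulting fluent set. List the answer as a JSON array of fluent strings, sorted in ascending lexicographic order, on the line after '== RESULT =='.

Progress:
  pre ⊆ S: {pkg_at(p2,hub), truck_at(t2,hub)} ⊆ S  — applicable
  S \ del = {pkg_at(p3,hub), pkg_at(p5,hub), truck_at(t2,hub)}
  ∪ add   = {in(p2,t2), pkg_at(p3,hub), pkg_at(p5,hub), truck_at(t2,hub)}

== RESULT ==
["in(p2,t2)", "pkg_at(p3,hub)", "pkg_at(p5,hub)", "truck_at(t2,hub)"]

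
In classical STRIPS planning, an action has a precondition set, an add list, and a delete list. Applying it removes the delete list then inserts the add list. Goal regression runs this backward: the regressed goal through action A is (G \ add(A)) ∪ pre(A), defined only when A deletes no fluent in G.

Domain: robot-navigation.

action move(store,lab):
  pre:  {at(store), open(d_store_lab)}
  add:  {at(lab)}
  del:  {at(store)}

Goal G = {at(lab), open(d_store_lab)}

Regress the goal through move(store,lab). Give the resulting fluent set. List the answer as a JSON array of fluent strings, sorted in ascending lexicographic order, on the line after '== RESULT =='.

Compute (G \ add) ∪ pre:
  G ∩ del = {}  (empty — regression defined)
  G \ add = {at(lab), open(d_store_lab)} \ {at(lab)} = {open(d_store_lab)}
  ∪ pre   = {open(d_store_lab)} ∪ {at(store), open(d_store_lab)}
          = {at(store), open(d_store_lab)}

== RESULT ==
["at(store)", "open(d_store_lab)"]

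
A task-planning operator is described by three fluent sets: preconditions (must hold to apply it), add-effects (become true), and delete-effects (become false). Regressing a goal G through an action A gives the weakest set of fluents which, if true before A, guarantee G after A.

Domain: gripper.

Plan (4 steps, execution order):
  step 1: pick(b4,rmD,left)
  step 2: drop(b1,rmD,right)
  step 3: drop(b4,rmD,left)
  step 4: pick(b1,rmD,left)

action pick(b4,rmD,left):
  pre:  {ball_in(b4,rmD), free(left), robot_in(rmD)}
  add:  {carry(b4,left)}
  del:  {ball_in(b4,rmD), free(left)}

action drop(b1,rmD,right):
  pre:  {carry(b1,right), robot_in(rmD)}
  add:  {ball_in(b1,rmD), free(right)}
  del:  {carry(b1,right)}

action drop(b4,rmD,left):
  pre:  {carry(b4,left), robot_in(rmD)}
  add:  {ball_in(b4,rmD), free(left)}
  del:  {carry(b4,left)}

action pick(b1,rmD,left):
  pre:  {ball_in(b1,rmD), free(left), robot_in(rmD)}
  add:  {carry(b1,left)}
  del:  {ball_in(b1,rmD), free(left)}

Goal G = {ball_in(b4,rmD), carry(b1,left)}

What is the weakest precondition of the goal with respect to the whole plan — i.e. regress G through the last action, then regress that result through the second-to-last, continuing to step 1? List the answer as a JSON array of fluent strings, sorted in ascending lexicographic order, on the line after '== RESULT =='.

Work backward from the goal:
  through step 4 (pick(b1,rmD,left)): drop {carry(b1,left)}, keep {ball_in(b4,rmD)}, require {ball_in(b1,rmD), free(left), robot_in(rmD)}
    → {ball_in(b1,rmD), ball_in(b4,rmD), free(left), robot_in(rmD)}
  through step 3 (drop(b4,rmD,left)): drop {ball_in(b4,rmD), free(left)}, keep {ball_in(b1,rmD), robot_in(rmD)}, require {carry(b4,left), robot_in(rmD)}
    → {ball_in(b1,rmD), carry(b4,left), robot_in(rmD)}
  through step 2 (drop(b1,rmD,right)): drop {ball_in(b1,rmD)}, keep {carry(b4,left), robot_in(rmD)}, require {carry(b1,right), robot_in(rmD)}
    → {carry(b1,right), carry(b4,left), robot_in(rmD)}
  through step 1 (pick(b4,rmD,left)): drop {carry(b4,left)}, keep {carry(b1,right), robot_in(rmD)}, require {ball_in(b4,rmD), free(left), robot_in(rmD)}
    → {ball_in(b4,rmD), carry(b1,right), free(left), robot_in(rmD)}

== RESULT ==
["ball_in(b4,rmD)", "carry(b1,right)", "free(left)", "robot_in(rmD)"]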